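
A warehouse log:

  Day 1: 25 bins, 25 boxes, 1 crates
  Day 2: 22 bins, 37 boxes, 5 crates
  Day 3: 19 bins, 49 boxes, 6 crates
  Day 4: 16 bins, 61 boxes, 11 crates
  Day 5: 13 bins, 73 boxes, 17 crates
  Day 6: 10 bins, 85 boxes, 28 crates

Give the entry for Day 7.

7 bins, 97 boxes, 45 crates

Bins: −3 each step, so 25, 22, 19, 16, 13, 10 → 7.
Boxes: +12 each step; 25, 37, 49, 61, 73, 85 → 97.
Crates goes 1, 5, 6, 11, 17, 28 → 45 (each term is the sum of the two before it).
So the next line is 7 bins, 97 boxes, 45 crates.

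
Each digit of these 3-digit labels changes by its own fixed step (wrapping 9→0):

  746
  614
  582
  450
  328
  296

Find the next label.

First digit: −1 each step, mod 10, so 7, 6, 5, 4, 3, 2 → 1.
Second digit: 4, 1, 8, 5, 2, 9 → 6 (−3 each step, mod 10).
For the third digit, −2 each step, mod 10: 6, 4, 2, 0, 8, 6 → 4.
Combining the parts gives 164.

164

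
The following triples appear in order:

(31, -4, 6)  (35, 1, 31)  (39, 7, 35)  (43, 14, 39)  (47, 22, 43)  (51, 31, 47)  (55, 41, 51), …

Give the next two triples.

(59, 52, 55), (63, 64, 59)

For the first value, +4 each step: 31, 35, 39, 43, 47, 51, 55 → 59 → 63.
Second value: -4, 1, 7, 14, 22, 31, 41 → 52 → 64 (differences are 5, 6, 7, … (increasing by 1 each time)).
Third value: always the previous value of the first value; 6, 31, 35, 39, 43, 47, 51 → 55 → 59.
So the next two triples are (59, 52, 55) and (63, 64, 59).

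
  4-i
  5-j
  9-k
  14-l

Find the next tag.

First component: 4, 5, 9, 14 → 23 (each term is the sum of the two before it).
Letter: letters move forward 1 place in the alphabet, so i, j, k, l → m.
Putting it together: 23-m.

23-m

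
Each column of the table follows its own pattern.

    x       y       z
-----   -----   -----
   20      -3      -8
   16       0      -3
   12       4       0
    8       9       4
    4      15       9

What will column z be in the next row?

Column y goes -3, 0, 4, 9, 15 → 22 (differences are 3, 4, 5, … (increasing by 1 each time)).
Column z: always the previous value of the column y; -8, -3, 0, 4, 9 → 15.

15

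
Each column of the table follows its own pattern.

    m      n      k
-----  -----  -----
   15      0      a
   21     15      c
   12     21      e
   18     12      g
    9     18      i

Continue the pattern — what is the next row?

15  9  k

For the column m, alternating steps +6, −9, +6, −9, …: 15, 21, 12, 18, 9 → 15.
Column n — always the previous value of the column m: 0, 15, 21, 12, 18 → 9.
Column k: letters move forward 2 places in the alphabet, so a, c, e, g, i → k.
Putting it together: 15  9  k.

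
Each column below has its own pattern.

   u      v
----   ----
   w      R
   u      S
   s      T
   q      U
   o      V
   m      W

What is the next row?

k  X

Column u: w, u, s, q, o, m → k (letters move back 2 places in the alphabet).
For the column v, letters move forward 1 place in the alphabet: R, S, T, U, V, W → X.
Putting it together: k  X.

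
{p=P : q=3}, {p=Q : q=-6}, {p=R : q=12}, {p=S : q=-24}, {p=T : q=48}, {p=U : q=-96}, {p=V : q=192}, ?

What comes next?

{p=W : q=-384}

P: P, Q, R, S, T, U, V → W (letters move forward 1 place in the alphabet).
Q: ×(-2) each step; 3, -6, 12, -24, 48, -96, 192 → -384.
Combining the parts gives {p=W : q=-384}.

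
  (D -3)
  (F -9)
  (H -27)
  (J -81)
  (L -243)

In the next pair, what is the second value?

-729

Second value: -3, -9, -27, -81, -243 → -729 (×3 each step).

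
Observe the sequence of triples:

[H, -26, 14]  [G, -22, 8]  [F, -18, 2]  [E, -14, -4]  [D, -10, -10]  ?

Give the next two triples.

[C, -6, -16], [B, -2, -22]

Letter goes H, G, F, E, D → C → B (letters move back 1 place in the alphabet).
Second part: +4 each step; -26, -22, -18, -14, -10 → -6 → -2.
Third part — −6 each step: 14, 8, 2, -4, -10 → -16 → -22.
Putting the parts together: [C, -6, -16] and then [B, -2, -22].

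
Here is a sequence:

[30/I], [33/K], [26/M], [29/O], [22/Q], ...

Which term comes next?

First value goes 30, 33, 26, 29, 22 → 25 (alternating steps +3, −7, +3, −7, …).
Letter — letters move forward 2 places in the alphabet: I, K, M, O, Q → S.
So the next term is [25/S].

[25/S]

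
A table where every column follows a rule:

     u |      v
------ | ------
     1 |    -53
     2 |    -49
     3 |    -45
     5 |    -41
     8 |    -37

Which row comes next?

13  -33

Column u: each term is the sum of the two before it, so 1, 2, 3, 5, 8 → 13.
Column v: -53, -49, -45, -41, -37 → -33 (+4 each step).
Combining the parts gives 13  -33.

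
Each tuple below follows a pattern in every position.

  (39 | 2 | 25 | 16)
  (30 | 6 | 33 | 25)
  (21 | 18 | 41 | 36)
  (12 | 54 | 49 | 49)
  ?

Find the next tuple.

First coordinate — −9 each step: 39, 30, 21, 12 → 3.
Second coordinate — ×3 each step: 2, 6, 18, 54 → 162.
Third coordinate goes 25, 33, 41, 49 → 57 (+8 each step).
Fourth coordinate: 16, 25, 36, 49 → 64 (perfect squares: 4², 5², 6², …).
Putting it together: (3 | 162 | 57 | 64).

(3 | 162 | 57 | 64)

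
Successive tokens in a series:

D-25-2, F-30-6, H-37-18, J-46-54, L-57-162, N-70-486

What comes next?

Letter: D, F, H, J, L, N → P (letters move forward 2 places in the alphabet).
Second component: differences are 5, 7, 9, … (increasing by 2 each time); 25, 30, 37, 46, 57, 70 → 85.
Third component — ×3 each step: 2, 6, 18, 54, 162, 486 → 1458.
Putting it together: P-85-1458.

P-85-1458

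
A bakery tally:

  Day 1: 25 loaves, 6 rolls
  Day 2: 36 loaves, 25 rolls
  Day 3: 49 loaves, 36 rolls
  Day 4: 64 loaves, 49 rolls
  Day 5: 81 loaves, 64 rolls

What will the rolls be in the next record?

Loaves: perfect squares: 5², 6², 7², …; 25, 36, 49, 64, 81 → 100.
Rolls: 6, 25, 36, 49, 64 → 81 (always the previous value of the loaves).

81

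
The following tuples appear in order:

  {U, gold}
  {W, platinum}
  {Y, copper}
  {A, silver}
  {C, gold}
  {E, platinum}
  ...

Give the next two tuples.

Letter goes U, W, Y, A, C, E → G → I (letters move forward 2 places in the alphabet, wrapping Z→A).
Metal — repeats gold → platinum → copper → silver: gold, platinum, copper, silver, gold, platinum → copper → silver.
Putting the parts together: {G, copper} and then {I, silver}.

{G, copper}, {I, silver}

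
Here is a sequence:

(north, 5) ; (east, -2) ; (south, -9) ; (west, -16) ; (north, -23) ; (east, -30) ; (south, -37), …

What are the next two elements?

For the direction, repeats north → east → south → west: north, east, south, west, north, east, south → west → north.
For the second entry, −7 each step: 5, -2, -9, -16, -23, -30, -37 → -44 → -51.
So the next two elements are (west, -44) and (north, -51).

(west, -44), (north, -51)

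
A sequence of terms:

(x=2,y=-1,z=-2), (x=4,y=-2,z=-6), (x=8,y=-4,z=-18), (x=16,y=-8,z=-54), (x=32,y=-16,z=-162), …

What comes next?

(x=64,y=-32,z=-486)

X — ×2 each step: 2, 4, 8, 16, 32 → 64.
Y: ×2 each step; -1, -2, -4, -8, -16 → -32.
Z: ×3 each step, so -2, -6, -18, -54, -162 → -486.
Combining the parts gives (x=64,y=-32,z=-486).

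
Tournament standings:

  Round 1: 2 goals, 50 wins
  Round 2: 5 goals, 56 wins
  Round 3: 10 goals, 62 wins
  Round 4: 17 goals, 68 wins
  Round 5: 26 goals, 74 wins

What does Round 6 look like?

37 goals, 80 wins

Goals — differences are 3, 5, 7, … (increasing by 2 each time): 2, 5, 10, 17, 26 → 37.
For the wins, +6 each step: 50, 56, 62, 68, 74 → 80.
So the next line is 37 goals, 80 wins.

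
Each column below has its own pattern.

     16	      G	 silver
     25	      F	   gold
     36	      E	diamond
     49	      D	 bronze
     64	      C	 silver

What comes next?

First component: perfect squares: 4², 5², 6², …; 16, 25, 36, 49, 64 → 81.
Letter: letters move back 1 place in the alphabet, so G, F, E, D, C → B.
For the rank, repeats silver → gold → diamond → bronze: silver, gold, diamond, bronze, silver → gold.
Putting it together: 81  B  gold.

81  B  gold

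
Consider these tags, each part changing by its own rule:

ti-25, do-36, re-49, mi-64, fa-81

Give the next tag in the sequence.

Note: runs through the solfège scale do→ti; ti, do, re, mi, fa → sol.
Second component — perfect squares: 5², 6², 7², …: 25, 36, 49, 64, 81 → 100.
So the next tag is sol-100.

sol-100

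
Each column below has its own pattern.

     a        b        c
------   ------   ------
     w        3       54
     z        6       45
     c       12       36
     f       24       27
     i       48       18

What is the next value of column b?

96

Column b: ×2 each step, so 3, 6, 12, 24, 48 → 96.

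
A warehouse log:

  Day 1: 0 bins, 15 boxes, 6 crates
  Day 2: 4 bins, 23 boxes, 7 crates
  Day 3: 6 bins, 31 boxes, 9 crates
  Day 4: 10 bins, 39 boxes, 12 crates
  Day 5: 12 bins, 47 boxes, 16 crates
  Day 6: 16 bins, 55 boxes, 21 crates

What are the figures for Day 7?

For the bins, alternating steps +4, +2, +4, +2, …: 0, 4, 6, 10, 12, 16 → 18.
Boxes: +8 each step, so 15, 23, 31, 39, 47, 55 → 63.
For the crates, differences are 1, 2, 3, … (increasing by 1 each time): 6, 7, 9, 12, 16, 21 → 27.
Putting it together: 18 bins, 63 boxes, 27 crates.

18 bins, 63 boxes, 27 crates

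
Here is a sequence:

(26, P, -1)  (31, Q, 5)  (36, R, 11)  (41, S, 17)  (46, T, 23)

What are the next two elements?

(51, U, 29), (56, V, 35)

First coordinate: +5 each step, so 26, 31, 36, 41, 46 → 51 → 56.
For the letter, letters move forward 1 place in the alphabet: P, Q, R, S, T → U → V.
Third coordinate: +6 each step; -1, 5, 11, 17, 23 → 29 → 35.
Putting the parts together: (51, U, 29) and then (56, V, 35).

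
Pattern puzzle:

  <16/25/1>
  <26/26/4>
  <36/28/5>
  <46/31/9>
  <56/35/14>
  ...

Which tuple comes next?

<66/40/23>

First part goes 16, 26, 36, 46, 56 → 66 (+10 each step).
For the second part, differences are 1, 2, 3, … (increasing by 1 each time): 25, 26, 28, 31, 35 → 40.
Third part: each term is the sum of the two before it, so 1, 4, 5, 9, 14 → 23.
Putting it together: <66/40/23>.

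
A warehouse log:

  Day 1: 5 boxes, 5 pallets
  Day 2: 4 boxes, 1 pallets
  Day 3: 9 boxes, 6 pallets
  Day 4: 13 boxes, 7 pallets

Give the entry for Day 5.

22 boxes, 13 pallets

Boxes: 5, 4, 9, 13 → 22 (each term is the sum of the two before it).
Pallets — each term is the sum of the two before it: 5, 1, 6, 7 → 13.
Combining the parts gives 22 boxes, 13 pallets.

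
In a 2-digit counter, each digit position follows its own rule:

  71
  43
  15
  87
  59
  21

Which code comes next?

93

For the first digit, −3 each step, mod 10: 7, 4, 1, 8, 5, 2 → 9.
Second digit goes 1, 3, 5, 7, 9, 1 → 3 (+2 each step, mod 10).
Combining the parts gives 93.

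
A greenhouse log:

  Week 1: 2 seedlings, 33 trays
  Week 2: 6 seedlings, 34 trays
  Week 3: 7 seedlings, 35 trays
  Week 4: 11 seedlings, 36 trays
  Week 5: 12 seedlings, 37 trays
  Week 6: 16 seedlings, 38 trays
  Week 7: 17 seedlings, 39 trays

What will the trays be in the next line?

Trays: +1 each step, so 33, 34, 35, 36, 37, 38, 39 → 40.

40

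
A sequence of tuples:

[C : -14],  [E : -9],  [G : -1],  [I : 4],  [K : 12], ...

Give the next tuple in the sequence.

[M : 17]

Letter: letters move forward 2 places in the alphabet; C, E, G, I, K → M.
Second slot: alternating steps +5, +8, +5, +8, …, so -14, -9, -1, 4, 12 → 17.
Putting it together: [M : 17].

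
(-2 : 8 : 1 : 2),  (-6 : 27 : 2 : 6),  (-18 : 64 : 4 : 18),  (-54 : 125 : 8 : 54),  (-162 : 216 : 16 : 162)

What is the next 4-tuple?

First part: -2, -6, -18, -54, -162 → -486 (×3 each step).
For the second part, perfect cubes: 2³, 3³, 4³, …: 8, 27, 64, 125, 216 → 343.
Third part: 1, 2, 4, 8, 16 → 32 (×2 each step).
Fourth part — ×3 each step: 2, 6, 18, 54, 162 → 486.
So the next 4-tuple is (-486 : 343 : 32 : 486).

(-486 : 343 : 32 : 486)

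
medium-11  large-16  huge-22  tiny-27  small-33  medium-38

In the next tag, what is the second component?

44

Second component: alternating steps +5, +6, +5, +6, …, so 11, 16, 22, 27, 33, 38 → 44.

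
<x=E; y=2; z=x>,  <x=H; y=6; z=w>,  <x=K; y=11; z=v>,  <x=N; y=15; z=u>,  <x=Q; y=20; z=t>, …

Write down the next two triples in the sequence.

X: E, H, K, N, Q → T → W (letters move forward 3 places in the alphabet).
Y: 2, 6, 11, 15, 20 → 24 → 29 (alternating steps +4, +5, +4, +5, …).
For the z, letters move back 1 place in the alphabet: x, w, v, u, t → s → r.
So the next two triples are <x=T; y=24; z=s> and <x=W; y=29; z=r>.

<x=T; y=24; z=s>, <x=W; y=29; z=r>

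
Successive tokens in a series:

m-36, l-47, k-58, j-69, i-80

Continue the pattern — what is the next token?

For the letter, letters move back 1 place in the alphabet: m, l, k, j, i → h.
For the second component, +11 each step: 36, 47, 58, 69, 80 → 91.
So the next token is h-91.

h-91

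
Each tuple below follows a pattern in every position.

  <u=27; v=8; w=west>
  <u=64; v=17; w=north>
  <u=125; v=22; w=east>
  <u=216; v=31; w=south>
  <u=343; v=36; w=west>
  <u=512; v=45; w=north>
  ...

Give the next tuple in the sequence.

<u=729; v=50; w=east>

U: 27, 64, 125, 216, 343, 512 → 729 (perfect cubes: 3³, 4³, 5³, …).
V: alternating steps +9, +5, +9, +5, …, so 8, 17, 22, 31, 36, 45 → 50.
W goes west, north, east, south, west, north → east (repeats west → north → east → south).
Putting it together: <u=729; v=50; w=east>.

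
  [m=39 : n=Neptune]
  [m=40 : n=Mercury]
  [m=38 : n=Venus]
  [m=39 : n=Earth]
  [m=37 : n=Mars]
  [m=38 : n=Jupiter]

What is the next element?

[m=36 : n=Saturn]

M goes 39, 40, 38, 39, 37, 38 → 36 (alternating steps +1, −2, +1, −2, …).
N: runs through the planets Mercury→Neptune; Neptune, Mercury, Venus, Earth, Mars, Jupiter → Saturn.
Putting it together: [m=36 : n=Saturn].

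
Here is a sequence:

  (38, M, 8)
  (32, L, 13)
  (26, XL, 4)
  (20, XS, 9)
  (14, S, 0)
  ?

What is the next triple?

First slot — −6 each step: 38, 32, 26, 20, 14 → 8.
For the size, runs through clothing sizes XS→XL: M, L, XL, XS, S → M.
Third slot: alternating steps +5, −9, +5, −9, …, so 8, 13, 4, 9, 0 → 5.
Putting it together: (8, M, 5).

(8, M, 5)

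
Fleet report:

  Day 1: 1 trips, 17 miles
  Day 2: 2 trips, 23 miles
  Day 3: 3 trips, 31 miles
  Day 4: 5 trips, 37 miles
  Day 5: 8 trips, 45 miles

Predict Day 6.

13 trips, 51 miles

Trips: each term is the sum of the two before it; 1, 2, 3, 5, 8 → 13.
Miles: 17, 23, 31, 37, 45 → 51 (alternating steps +6, +8, +6, +8, …).
So the next row is 13 trips, 51 miles.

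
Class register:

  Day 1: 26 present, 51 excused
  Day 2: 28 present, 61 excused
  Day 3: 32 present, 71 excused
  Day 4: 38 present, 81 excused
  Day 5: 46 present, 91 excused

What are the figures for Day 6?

Present goes 26, 28, 32, 38, 46 → 56 (differences are 2, 4, 6, … (increasing by 2 each time)).
Excused: +10 each step, so 51, 61, 71, 81, 91 → 101.
Combining the parts gives 56 present, 101 excused.

56 present, 101 excused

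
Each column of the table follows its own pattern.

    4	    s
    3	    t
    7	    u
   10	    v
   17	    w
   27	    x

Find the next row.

44  y

First component — each term is the sum of the two before it: 4, 3, 7, 10, 17, 27 → 44.
Letter — letters move forward 1 place in the alphabet: s, t, u, v, w, x → y.
Combining the parts gives 44  y.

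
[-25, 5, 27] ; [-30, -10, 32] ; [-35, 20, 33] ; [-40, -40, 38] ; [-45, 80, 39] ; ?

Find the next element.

First part goes -25, -30, -35, -40, -45 → -50 (−5 each step).
Second part: ×(-2) each step; 5, -10, 20, -40, 80 → -160.
Third part — alternating steps +5, +1, +5, +1, …: 27, 32, 33, 38, 39 → 44.
So the next element is [-50, -160, 44].

[-50, -160, 44]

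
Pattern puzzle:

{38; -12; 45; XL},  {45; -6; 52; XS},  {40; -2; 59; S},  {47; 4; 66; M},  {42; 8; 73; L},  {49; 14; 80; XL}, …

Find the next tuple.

{44; 18; 87; XS}

First slot: alternating steps +7, −5, +7, −5, …, so 38, 45, 40, 47, 42, 49 → 44.
Second slot: -12, -6, -2, 4, 8, 14 → 18 (alternating steps +6, +4, +6, +4, …).
Third slot: +7 each step, so 45, 52, 59, 66, 73, 80 → 87.
For the size, repeats XL → XS → S → M → L: XL, XS, S, M, L, XL → XS.
Combining the parts gives {44; 18; 87; XS}.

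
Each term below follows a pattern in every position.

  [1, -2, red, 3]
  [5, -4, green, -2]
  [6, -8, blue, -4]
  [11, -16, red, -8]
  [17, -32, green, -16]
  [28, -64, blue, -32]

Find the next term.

[45, -128, red, -64]

First coordinate: each term is the sum of the two before it, so 1, 5, 6, 11, 17, 28 → 45.
Second coordinate: ×2 each step, so -2, -4, -8, -16, -32, -64 → -128.
Colour: repeats red → green → blue, so red, green, blue, red, green, blue → red.
Fourth coordinate: always the previous value of the second coordinate, so 3, -2, -4, -8, -16, -32 → -64.
So the next term is [45, -128, red, -64].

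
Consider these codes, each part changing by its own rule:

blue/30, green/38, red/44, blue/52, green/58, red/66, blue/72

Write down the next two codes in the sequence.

green/80, red/86

Colour: repeats blue → green → red; blue, green, red, blue, green, red, blue → green → red.
For the second component, alternating steps +8, +6, +8, +6, …: 30, 38, 44, 52, 58, 66, 72 → 80 → 86.
So the next two codes are green/80 and red/86.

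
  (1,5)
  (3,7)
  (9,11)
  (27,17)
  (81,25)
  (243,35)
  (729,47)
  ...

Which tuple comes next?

First component — ×3 each step: 1, 3, 9, 27, 81, 243, 729 → 2187.
Second component goes 5, 7, 11, 17, 25, 35, 47 → 61 (differences are 2, 4, 6, … (increasing by 2 each time)).
So the next tuple is (2187,61).

(2187,61)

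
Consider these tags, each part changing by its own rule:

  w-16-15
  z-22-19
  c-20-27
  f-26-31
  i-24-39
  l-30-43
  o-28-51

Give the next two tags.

r-34-55, u-32-63

Letter — letters move forward 3 places in the alphabet, wrapping Z→A: w, z, c, f, i, l, o → r → u.
Second component — alternating steps +6, −2, +6, −2, …: 16, 22, 20, 26, 24, 30, 28 → 34 → 32.
Third component goes 15, 19, 27, 31, 39, 43, 51 → 55 → 63 (alternating steps +4, +8, +4, +8, …).
So the next two tags are r-34-55 and u-32-63.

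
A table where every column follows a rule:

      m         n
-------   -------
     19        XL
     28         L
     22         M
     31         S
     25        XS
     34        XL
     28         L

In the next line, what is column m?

37

Column m — alternating steps +9, −6, +9, −6, …: 19, 28, 22, 31, 25, 34, 28 → 37.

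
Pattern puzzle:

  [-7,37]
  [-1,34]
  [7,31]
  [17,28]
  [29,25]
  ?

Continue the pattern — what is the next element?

[43,22]

First slot: -7, -1, 7, 17, 29 → 43 (differences are 6, 8, 10, … (increasing by 2 each time)).
Second slot goes 37, 34, 31, 28, 25 → 22 (−3 each step).
Putting it together: [43,22].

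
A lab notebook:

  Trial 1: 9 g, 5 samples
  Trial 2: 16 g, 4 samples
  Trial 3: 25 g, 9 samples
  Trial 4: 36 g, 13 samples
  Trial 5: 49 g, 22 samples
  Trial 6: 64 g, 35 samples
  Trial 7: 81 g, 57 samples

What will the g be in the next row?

100

G: perfect squares: 3², 4², 5², …, so 9, 16, 25, 36, 49, 64, 81 → 100.
Samples goes 5, 4, 9, 13, 22, 35, 57 → 92 (each term is the sum of the two before it).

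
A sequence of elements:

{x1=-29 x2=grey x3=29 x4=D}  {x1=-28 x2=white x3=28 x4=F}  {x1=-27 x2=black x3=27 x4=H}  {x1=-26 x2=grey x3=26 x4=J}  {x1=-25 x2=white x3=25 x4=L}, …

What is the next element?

X1 — +1 each step: -29, -28, -27, -26, -25 → -24.
X2: repeats grey → white → black; grey, white, black, grey, white → black.
X3 goes 29, 28, 27, 26, 25 → 24 (always the negative of the x1).
X4 — letters move forward 2 places in the alphabet: D, F, H, J, L → N.
So the next element is {x1=-24 x2=black x3=24 x4=N}.

{x1=-24 x2=black x3=24 x4=N}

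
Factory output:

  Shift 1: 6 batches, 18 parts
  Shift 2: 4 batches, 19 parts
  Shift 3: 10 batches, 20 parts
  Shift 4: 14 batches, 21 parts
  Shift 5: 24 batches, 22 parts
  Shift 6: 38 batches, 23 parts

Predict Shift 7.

Batches: each term is the sum of the two before it; 6, 4, 10, 14, 24, 38 → 62.
For the parts, +1 each step: 18, 19, 20, 21, 22, 23 → 24.
Combining the parts gives 62 batches, 24 parts.

62 batches, 24 parts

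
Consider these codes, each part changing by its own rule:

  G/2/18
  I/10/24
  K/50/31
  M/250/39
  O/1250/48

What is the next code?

Letter: G, I, K, M, O → Q (letters move forward 2 places in the alphabet).
Second component goes 2, 10, 50, 250, 1250 → 6250 (×5 each step).
Third component: 18, 24, 31, 39, 48 → 58 (differences are 6, 7, 8, … (increasing by 1 each time)).
So the next code is Q/6250/58.

Q/6250/58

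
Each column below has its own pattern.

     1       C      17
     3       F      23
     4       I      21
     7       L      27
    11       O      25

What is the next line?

18  R  31

First component goes 1, 3, 4, 7, 11 → 18 (each term is the sum of the two before it).
For the letter, letters move forward 3 places in the alphabet: C, F, I, L, O → R.
Third component: 17, 23, 21, 27, 25 → 31 (alternating steps +6, −2, +6, −2, …).
Putting it together: 18  R  31.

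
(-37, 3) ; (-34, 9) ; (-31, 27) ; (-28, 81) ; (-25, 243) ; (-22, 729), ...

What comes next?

First component: -37, -34, -31, -28, -25, -22 → -19 (+3 each step).
Second component: ×3 each step; 3, 9, 27, 81, 243, 729 → 2187.
Combining the parts gives (-19, 2187).

(-19, 2187)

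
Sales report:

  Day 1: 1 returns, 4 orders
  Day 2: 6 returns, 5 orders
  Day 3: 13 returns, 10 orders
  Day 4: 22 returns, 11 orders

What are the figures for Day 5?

33 returns, 16 orders

Returns: differences are 5, 7, 9, … (increasing by 2 each time); 1, 6, 13, 22 → 33.
Orders: alternating steps +1, +5, +1, +5, …, so 4, 5, 10, 11 → 16.
So the next line is 33 returns, 16 orders.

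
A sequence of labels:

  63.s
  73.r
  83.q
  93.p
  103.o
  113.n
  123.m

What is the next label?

For the first component, +10 each step: 63, 73, 83, 93, 103, 113, 123 → 133.
Letter: letters move back 1 place in the alphabet, so s, r, q, p, o, n, m → l.
Putting it together: 133.l.

133.l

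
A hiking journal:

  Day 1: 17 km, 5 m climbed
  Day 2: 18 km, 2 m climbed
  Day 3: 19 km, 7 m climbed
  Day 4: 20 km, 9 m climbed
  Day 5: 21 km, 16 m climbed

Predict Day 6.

Km goes 17, 18, 19, 20, 21 → 22 (+1 each step).
M climbed goes 5, 2, 7, 9, 16 → 25 (each term is the sum of the two before it).
Putting it together: 22 km, 25 m climbed.

22 km, 25 m climbed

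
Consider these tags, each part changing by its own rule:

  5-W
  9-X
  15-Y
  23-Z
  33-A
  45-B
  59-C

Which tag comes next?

First component — differences are 4, 6, 8, … (increasing by 2 each time): 5, 9, 15, 23, 33, 45, 59 → 75.
For the letter, letters move forward 1 place in the alphabet, wrapping Z→A: W, X, Y, Z, A, B, C → D.
So the next tag is 75-D.

75-D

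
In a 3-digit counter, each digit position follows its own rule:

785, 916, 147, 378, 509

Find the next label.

For the first digit, +2 each step, mod 10: 7, 9, 1, 3, 5 → 7.
Second digit: +3 each step, mod 10; 8, 1, 4, 7, 0 → 3.
Third digit — +1 each step, mod 10: 5, 6, 7, 8, 9 → 0.
Combining the parts gives 730.

730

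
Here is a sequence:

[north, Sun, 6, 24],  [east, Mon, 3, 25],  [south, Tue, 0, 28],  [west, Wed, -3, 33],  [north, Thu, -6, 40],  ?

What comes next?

Direction: repeats north → east → south → west, so north, east, south, west, north → east.
Day: runs through the weekdays Mon→Sun, so Sun, Mon, Tue, Wed, Thu → Fri.
Third coordinate — −3 each step: 6, 3, 0, -3, -6 → -9.
Fourth coordinate goes 24, 25, 28, 33, 40 → 49 (differences are 1, 3, 5, … (increasing by 2 each time)).
Combining the parts gives [east, Fri, -9, 49].

[east, Fri, -9, 49]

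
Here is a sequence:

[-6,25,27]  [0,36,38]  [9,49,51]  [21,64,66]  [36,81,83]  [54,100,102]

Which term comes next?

[75,121,123]

First part: differences are 6, 9, 12, … (increasing by 3 each time), so -6, 0, 9, 21, 36, 54 → 75.
Second part: 25, 36, 49, 64, 81, 100 → 121 (perfect squares: 5², 6², 7², …).
Third part — always 2 more than the second part: 27, 38, 51, 66, 83, 102 → 123.
Putting it together: [75,121,123].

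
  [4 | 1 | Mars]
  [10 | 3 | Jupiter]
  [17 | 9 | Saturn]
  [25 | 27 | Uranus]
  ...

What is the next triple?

[34 | 81 | Neptune]

First value: 4, 10, 17, 25 → 34 (differences are 6, 7, 8, … (increasing by 1 each time)).
Second value: ×3 each step; 1, 3, 9, 27 → 81.
Planet — runs through the planets Mercury→Neptune: Mars, Jupiter, Saturn, Uranus → Neptune.
Putting it together: [34 | 81 | Neptune].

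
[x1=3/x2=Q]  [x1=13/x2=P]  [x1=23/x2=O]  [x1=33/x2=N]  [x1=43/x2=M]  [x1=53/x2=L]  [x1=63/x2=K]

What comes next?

X1: +10 each step, so 3, 13, 23, 33, 43, 53, 63 → 73.
X2 goes Q, P, O, N, M, L, K → J (letters move back 1 place in the alphabet).
Putting it together: [x1=73/x2=J].

[x1=73/x2=J]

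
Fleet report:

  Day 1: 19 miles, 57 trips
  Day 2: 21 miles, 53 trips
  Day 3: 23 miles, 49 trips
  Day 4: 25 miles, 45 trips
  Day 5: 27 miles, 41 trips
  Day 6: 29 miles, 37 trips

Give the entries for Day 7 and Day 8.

For the miles, +2 each step: 19, 21, 23, 25, 27, 29 → 31 → 33.
Trips — −4 each step: 57, 53, 49, 45, 41, 37 → 33 → 29.
So the next two rows are 31 miles, 33 trips and 33 miles, 29 trips.

31 miles, 33 trips; 33 miles, 29 trips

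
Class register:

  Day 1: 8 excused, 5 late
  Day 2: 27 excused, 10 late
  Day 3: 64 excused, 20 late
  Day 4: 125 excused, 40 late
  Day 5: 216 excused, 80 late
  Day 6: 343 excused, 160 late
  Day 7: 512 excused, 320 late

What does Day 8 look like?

729 excused, 640 late

Excused: 8, 27, 64, 125, 216, 343, 512 → 729 (perfect cubes: 2³, 3³, 4³, …).
For the late, ×2 each step: 5, 10, 20, 40, 80, 160, 320 → 640.
Putting it together: 729 excused, 640 late.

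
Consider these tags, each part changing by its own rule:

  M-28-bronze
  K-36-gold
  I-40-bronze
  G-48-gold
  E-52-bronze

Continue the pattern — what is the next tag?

Letter: M, K, I, G, E → C (letters move back 2 places in the alphabet).
Second component: alternating steps +8, +4, +8, +4, …, so 28, 36, 40, 48, 52 → 60.
Rank: bronze, gold, bronze, gold, bronze → gold (alternates bronze ↔ gold).
So the next tag is C-60-gold.

C-60-gold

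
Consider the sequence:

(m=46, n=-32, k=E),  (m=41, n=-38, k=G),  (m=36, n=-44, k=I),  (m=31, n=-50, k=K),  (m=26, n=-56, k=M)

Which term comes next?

For the m, −5 each step: 46, 41, 36, 31, 26 → 21.
N: −6 each step; -32, -38, -44, -50, -56 → -62.
K goes E, G, I, K, M → O (letters move forward 2 places in the alphabet).
Putting it together: (m=21, n=-62, k=O).

(m=21, n=-62, k=O)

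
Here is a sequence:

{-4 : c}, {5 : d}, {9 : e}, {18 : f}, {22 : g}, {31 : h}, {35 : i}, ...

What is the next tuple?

{44 : j}

First entry — alternating steps +9, +4, +9, +4, …: -4, 5, 9, 18, 22, 31, 35 → 44.
Letter: letters move forward 1 place in the alphabet, so c, d, e, f, g, h, i → j.
Combining the parts gives {44 : j}.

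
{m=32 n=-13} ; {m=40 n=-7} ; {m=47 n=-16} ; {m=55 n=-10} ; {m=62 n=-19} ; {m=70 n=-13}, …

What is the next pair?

M goes 32, 40, 47, 55, 62, 70 → 77 (alternating steps +8, +7, +8, +7, …).
N: alternating steps +6, −9, +6, −9, …, so -13, -7, -16, -10, -19, -13 → -22.
So the next pair is {m=77 n=-22}.

{m=77 n=-22}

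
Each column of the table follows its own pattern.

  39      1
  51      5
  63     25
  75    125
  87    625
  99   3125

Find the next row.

111  15625

For the first component, +12 each step: 39, 51, 63, 75, 87, 99 → 111.
Second component: ×5 each step; 1, 5, 25, 125, 625, 3125 → 15625.
Combining the parts gives 111  15625.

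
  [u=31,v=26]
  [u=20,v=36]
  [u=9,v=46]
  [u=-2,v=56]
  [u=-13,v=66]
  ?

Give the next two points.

[u=-24,v=76], [u=-35,v=86]

U: −11 each step, so 31, 20, 9, -2, -13 → -24 → -35.
V — +10 each step: 26, 36, 46, 56, 66 → 76 → 86.
So the next two points are [u=-24,v=76] and [u=-35,v=86].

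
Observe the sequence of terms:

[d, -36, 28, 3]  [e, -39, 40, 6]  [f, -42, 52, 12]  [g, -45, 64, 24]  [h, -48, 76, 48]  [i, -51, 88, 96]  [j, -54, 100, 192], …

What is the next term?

Letter: d, e, f, g, h, i, j → k (letters move forward 1 place in the alphabet).
Second part: −3 each step; -36, -39, -42, -45, -48, -51, -54 → -57.
For the third part, +12 each step: 28, 40, 52, 64, 76, 88, 100 → 112.
Fourth part: ×2 each step; 3, 6, 12, 24, 48, 96, 192 → 384.
Combining the parts gives [k, -57, 112, 384].

[k, -57, 112, 384]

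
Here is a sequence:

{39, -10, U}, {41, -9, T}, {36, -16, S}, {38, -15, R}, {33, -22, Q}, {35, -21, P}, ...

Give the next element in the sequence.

{30, -28, O}

First value goes 39, 41, 36, 38, 33, 35 → 30 (alternating steps +2, −5, +2, −5, …).
Second value: alternating steps +1, −7, +1, −7, …; -10, -9, -16, -15, -22, -21 → -28.
Letter goes U, T, S, R, Q, P → O (letters move back 1 place in the alphabet).
Combining the parts gives {30, -28, O}.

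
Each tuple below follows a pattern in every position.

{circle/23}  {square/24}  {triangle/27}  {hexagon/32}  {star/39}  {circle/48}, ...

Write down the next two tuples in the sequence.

Shape: repeats circle → square → triangle → hexagon → star, so circle, square, triangle, hexagon, star, circle → square → triangle.
Second entry: 23, 24, 27, 32, 39, 48 → 59 → 72 (differences are 1, 3, 5, … (increasing by 2 each time)).
So the next two tuples are {square/59} and {triangle/72}.

{square/59}, {triangle/72}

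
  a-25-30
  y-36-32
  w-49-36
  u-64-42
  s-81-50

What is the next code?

Letter — letters move back 2 places in the alphabet, wrapping A→Z: a, y, w, u, s → q.
Second component — perfect squares: 5², 6², 7², …: 25, 36, 49, 64, 81 → 100.
Third component: 30, 32, 36, 42, 50 → 60 (differences are 2, 4, 6, … (increasing by 2 each time)).
So the next code is q-100-60.

q-100-60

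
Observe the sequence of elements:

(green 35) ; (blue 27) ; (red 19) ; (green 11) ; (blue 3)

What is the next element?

Colour goes green, blue, red, green, blue → red (repeats green → blue → red).
Second coordinate: −8 each step; 35, 27, 19, 11, 3 → -5.
Putting it together: (red -5).

(red -5)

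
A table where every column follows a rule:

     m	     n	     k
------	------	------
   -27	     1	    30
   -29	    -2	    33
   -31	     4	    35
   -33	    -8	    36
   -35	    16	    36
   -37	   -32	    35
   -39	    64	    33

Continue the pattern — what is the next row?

Column m goes -27, -29, -31, -33, -35, -37, -39 → -41 (−2 each step).
For the column n, ×(-2) each step: 1, -2, 4, -8, 16, -32, 64 → -128.
Column k — differences are 3, 2, 1, … (decreasing by 1 each time): 30, 33, 35, 36, 36, 35, 33 → 30.
Combining the parts gives -41  -128  30.

-41  -128  30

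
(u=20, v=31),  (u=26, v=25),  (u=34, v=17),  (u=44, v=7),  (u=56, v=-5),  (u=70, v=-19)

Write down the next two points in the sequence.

U — differences are 6, 8, 10, … (increasing by 2 each time): 20, 26, 34, 44, 56, 70 → 86 → 104.
V: together with the u always sums to 51; 31, 25, 17, 7, -5, -19 → -35 → -53.
So the next two points are (u=86, v=-35) and (u=104, v=-53).

(u=86, v=-35), (u=104, v=-53)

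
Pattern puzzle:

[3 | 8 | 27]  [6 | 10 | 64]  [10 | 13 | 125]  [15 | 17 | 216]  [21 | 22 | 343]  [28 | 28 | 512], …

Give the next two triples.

[36 | 35 | 729], [45 | 43 | 1000]

First component: differences are 3, 4, 5, … (increasing by 1 each time); 3, 6, 10, 15, 21, 28 → 36 → 45.
Second component goes 8, 10, 13, 17, 22, 28 → 35 → 43 (differences are 2, 3, 4, … (increasing by 1 each time)).
Third component: perfect cubes: 3³, 4³, 5³, …; 27, 64, 125, 216, 343, 512 → 729 → 1000.
So the next two triples are [36 | 35 | 729] and [45 | 43 | 1000].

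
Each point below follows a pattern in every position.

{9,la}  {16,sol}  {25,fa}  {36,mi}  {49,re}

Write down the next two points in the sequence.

First component: 9, 16, 25, 36, 49 → 64 → 81 (perfect squares: 3², 4², 5², …).
Note: runs backward through the solfège scale do→ti, so la, sol, fa, mi, re → do → ti.
Putting the parts together: {64,do} and then {81,ti}.

{64,do}, {81,ti}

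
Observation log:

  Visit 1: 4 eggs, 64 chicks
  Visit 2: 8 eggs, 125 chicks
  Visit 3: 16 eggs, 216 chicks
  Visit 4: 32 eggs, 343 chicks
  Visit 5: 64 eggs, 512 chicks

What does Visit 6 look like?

Eggs: ×2 each step; 4, 8, 16, 32, 64 → 128.
Chicks — perfect cubes: 4³, 5³, 6³, …: 64, 125, 216, 343, 512 → 729.
So the next line is 128 eggs, 729 chicks.

128 eggs, 729 chicks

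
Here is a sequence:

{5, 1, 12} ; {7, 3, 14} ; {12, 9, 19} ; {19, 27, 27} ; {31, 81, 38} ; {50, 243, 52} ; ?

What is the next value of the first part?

81

First part: 5, 7, 12, 19, 31, 50 → 81 (each term is the sum of the two before it).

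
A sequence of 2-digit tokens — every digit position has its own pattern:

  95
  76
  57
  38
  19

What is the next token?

First digit goes 9, 7, 5, 3, 1 → 9 (−2 each step, mod 10).
Second digit: 5, 6, 7, 8, 9 → 0 (+1 each step, mod 10).
So the next token is 90.

90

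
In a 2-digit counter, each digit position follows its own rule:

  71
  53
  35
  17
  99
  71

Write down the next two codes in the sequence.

53, 35

First digit: −2 each step, mod 10, so 7, 5, 3, 1, 9, 7 → 5 → 3.
Second digit — +2 each step, mod 10: 1, 3, 5, 7, 9, 1 → 3 → 5.
Putting the parts together: 53 and then 35.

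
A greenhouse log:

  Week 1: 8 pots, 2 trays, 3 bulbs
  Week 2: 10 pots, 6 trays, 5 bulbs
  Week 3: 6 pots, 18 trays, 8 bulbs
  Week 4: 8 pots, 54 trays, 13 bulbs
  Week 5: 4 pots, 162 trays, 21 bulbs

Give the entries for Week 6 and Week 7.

6 pots, 486 trays, 34 bulbs; 2 pots, 1458 trays, 55 bulbs

Pots: 8, 10, 6, 8, 4 → 6 → 2 (alternating steps +2, −4, +2, −4, …).
For the trays, ×3 each step: 2, 6, 18, 54, 162 → 486 → 1458.
Bulbs — each term is the sum of the two before it: 3, 5, 8, 13, 21 → 34 → 55.
Putting the parts together: 6 pots, 486 trays, 34 bulbs and then 2 pots, 1458 trays, 55 bulbs.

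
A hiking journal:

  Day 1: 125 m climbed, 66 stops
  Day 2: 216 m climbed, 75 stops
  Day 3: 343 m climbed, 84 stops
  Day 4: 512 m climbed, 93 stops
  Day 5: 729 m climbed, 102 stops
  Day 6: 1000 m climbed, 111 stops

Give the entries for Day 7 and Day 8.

1331 m climbed, 120 stops; 1728 m climbed, 129 stops

M climbed goes 125, 216, 343, 512, 729, 1000 → 1331 → 1728 (perfect cubes: 5³, 6³, 7³, …).
Stops goes 66, 75, 84, 93, 102, 111 → 120 → 129 (+9 each step).
Putting the parts together: 1331 m climbed, 120 stops and then 1728 m climbed, 129 stops.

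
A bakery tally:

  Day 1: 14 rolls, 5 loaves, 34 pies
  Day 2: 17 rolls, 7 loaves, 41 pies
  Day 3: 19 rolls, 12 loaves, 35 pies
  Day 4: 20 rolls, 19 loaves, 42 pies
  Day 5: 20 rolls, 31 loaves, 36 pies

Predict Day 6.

For the rolls, differences are 3, 2, 1, … (decreasing by 1 each time): 14, 17, 19, 20, 20 → 19.
Loaves: each term is the sum of the two before it; 5, 7, 12, 19, 31 → 50.
For the pies, alternating steps +7, −6, +7, −6, …: 34, 41, 35, 42, 36 → 43.
So the next record is 19 rolls, 50 loaves, 43 pies.

19 rolls, 50 loaves, 43 pies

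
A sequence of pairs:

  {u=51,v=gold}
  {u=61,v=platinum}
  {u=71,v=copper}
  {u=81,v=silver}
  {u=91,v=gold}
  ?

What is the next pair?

U: 51, 61, 71, 81, 91 → 101 (+10 each step).
V — repeats gold → platinum → copper → silver: gold, platinum, copper, silver, gold → platinum.
Putting it together: {u=101,v=platinum}.

{u=101,v=platinum}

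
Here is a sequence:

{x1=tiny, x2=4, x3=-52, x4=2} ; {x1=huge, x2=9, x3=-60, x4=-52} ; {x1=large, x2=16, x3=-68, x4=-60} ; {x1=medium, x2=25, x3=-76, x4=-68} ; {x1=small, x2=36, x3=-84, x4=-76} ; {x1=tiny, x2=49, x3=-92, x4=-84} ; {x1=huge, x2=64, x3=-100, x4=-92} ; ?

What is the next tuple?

For the x1, repeats tiny → huge → large → medium → small: tiny, huge, large, medium, small, tiny, huge → large.
X2: perfect squares: 2², 3², 4², …, so 4, 9, 16, 25, 36, 49, 64 → 81.
X3: −8 each step; -52, -60, -68, -76, -84, -92, -100 → -108.
X4: always the previous value of the x3; 2, -52, -60, -68, -76, -84, -92 → -100.
Combining the parts gives {x1=large, x2=81, x3=-108, x4=-100}.

{x1=large, x2=81, x3=-108, x4=-100}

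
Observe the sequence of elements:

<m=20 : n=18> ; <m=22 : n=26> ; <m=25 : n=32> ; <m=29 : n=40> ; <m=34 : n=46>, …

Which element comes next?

<m=40 : n=54>

For the m, differences are 2, 3, 4, … (increasing by 1 each time): 20, 22, 25, 29, 34 → 40.
N: alternating steps +8, +6, +8, +6, …; 18, 26, 32, 40, 46 → 54.
Putting it together: <m=40 : n=54>.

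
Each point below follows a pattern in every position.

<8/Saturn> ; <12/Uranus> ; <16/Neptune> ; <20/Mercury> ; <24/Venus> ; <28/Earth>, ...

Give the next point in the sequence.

For the first entry, +4 each step: 8, 12, 16, 20, 24, 28 → 32.
Planet goes Saturn, Uranus, Neptune, Mercury, Venus, Earth → Mars (runs through the planets Mercury→Neptune).
Combining the parts gives <32/Mars>.

<32/Mars>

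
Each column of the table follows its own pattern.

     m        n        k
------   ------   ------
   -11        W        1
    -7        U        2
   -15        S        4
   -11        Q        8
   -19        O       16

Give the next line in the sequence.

-15  M  32

Column m goes -11, -7, -15, -11, -19 → -15 (alternating steps +4, −8, +4, −8, …).
Column n — letters move back 2 places in the alphabet: W, U, S, Q, O → M.
Column k goes 1, 2, 4, 8, 16 → 32 (×2 each step).
So the next line is -15  M  32.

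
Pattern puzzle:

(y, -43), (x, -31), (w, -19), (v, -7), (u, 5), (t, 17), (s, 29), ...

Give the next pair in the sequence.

For the letter, letters move back 1 place in the alphabet: y, x, w, v, u, t, s → r.
Second value: +12 each step, so -43, -31, -19, -7, 5, 17, 29 → 41.
Putting it together: (r, 41).

(r, 41)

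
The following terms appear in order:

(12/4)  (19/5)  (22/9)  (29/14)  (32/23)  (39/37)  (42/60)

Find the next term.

(49/97)

For the first part, alternating steps +7, +3, +7, +3, …: 12, 19, 22, 29, 32, 39, 42 → 49.
For the second part, each term is the sum of the two before it: 4, 5, 9, 14, 23, 37, 60 → 97.
Putting it together: (49/97).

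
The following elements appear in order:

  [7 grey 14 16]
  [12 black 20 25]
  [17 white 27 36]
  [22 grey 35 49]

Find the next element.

[27 black 44 64]

First slot: +5 each step; 7, 12, 17, 22 → 27.
For the shade, repeats grey → black → white: grey, black, white, grey → black.
Third slot — differences are 6, 7, 8, … (increasing by 1 each time): 14, 20, 27, 35 → 44.
Fourth slot goes 16, 25, 36, 49 → 64 (perfect squares: 4², 5², 6², …).
Putting it together: [27 black 44 64].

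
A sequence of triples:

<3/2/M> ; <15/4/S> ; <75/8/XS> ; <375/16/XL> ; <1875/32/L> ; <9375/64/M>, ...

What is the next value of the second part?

128

For the second part, ×2 each step: 2, 4, 8, 16, 32, 64 → 128.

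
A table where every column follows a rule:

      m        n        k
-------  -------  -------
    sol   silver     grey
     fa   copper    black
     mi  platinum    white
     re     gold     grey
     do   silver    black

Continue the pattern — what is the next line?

ti  copper  white

For the column m, runs backward through the solfège scale do→ti: sol, fa, mi, re, do → ti.
Column n — repeats silver → copper → platinum → gold: silver, copper, platinum, gold, silver → copper.
Column k: grey, black, white, grey, black → white (repeats grey → black → white).
So the next line is ti  copper  white.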